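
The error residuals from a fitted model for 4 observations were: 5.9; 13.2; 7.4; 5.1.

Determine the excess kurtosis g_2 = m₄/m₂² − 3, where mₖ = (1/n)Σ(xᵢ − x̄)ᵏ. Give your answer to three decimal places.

x̄ = 7.9000
Σ(xᵢ − x̄)² = 40.1800 ⇒ m₂ = 10.04500
Σ(xᵢ − x̄)⁴ = 866.5762 ⇒ m₄ = 216.64405
m₂² = 100.90202
g_2 = m₄/m₂² − 3 = 2.14707 − 3 ≈ -0.853

-0.853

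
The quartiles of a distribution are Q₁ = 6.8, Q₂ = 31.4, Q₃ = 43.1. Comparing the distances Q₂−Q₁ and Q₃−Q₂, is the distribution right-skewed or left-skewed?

Q₂ − Q₁ = 24.6;  Q₃ − Q₂ = 11.7
Q₂ − Q₁ > Q₃ − Q₂ ⇒ the lower half is more spread out ⇒ left-skewed.

left-skewed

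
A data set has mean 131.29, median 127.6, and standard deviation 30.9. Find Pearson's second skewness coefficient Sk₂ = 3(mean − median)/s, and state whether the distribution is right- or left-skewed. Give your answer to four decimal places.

Sk₂ = 3(131.29 − 127.6) / 30.9 = 3 × 3.6900 / 30.9
    = 11.0700 / 30.9 ≈ 0.3583
Sk₂ > 0 ⇒ mean > median ⇒ right-skewed (positive skew).

0.3583, right-skewed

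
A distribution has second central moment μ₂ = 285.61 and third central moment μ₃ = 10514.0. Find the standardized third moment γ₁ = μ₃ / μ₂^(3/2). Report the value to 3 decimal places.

σ = √μ₂ = √285.61 = 16.90000
σ³ = μ₂^(3/2) = 4826.80900
γ₁ = μ₃/σ³ = 10514.0 / 4826.80900 ≈ 2.178

2.178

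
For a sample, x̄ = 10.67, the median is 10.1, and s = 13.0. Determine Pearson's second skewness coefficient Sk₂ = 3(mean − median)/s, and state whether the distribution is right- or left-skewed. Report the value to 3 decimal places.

0.132, right-skewed

Sk₂ = 3(10.67 − 10.1) / 13.0 = 3 × 0.5700 / 13.0
    = 1.7100 / 13.0 ≈ 0.132
Sk₂ > 0 ⇒ mean > median ⇒ right-skewed (positive skew).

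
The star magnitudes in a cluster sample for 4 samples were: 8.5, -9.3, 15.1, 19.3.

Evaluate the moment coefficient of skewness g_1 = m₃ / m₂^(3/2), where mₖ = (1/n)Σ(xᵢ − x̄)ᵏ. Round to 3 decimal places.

-0.758

x̄ = (8.5 - 9.3 + 15.1 + 19.3) / 4 = 8.4000
deviations (xᵢ − x̄): 0.1000, -17.7000, 6.7000, 10.9000
Σ(xᵢ − x̄)² = 477.0000 ⇒ m₂ = 477.0000/4 = 119.25000
Σ(xᵢ − x̄)³ = -3949.4400 ⇒ m₃ = -3949.4400/4 = -987.36000
m₂^(3/2) = 119.25000^(1.5) = 1302.22966
g_1 = m₃ / m₂^(3/2) = -987.36000 / 1302.22966 ≈ -0.758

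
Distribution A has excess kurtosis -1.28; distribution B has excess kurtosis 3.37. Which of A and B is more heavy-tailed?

Higher excess kurtosis ⇒ heavier tails relative to the normal distribution.
-1.28 vs 3.37: the larger is 3.37, so B has heavier tails. (B is leptokurtic — heavier-than-normal tails; the other is platykurtic.)

B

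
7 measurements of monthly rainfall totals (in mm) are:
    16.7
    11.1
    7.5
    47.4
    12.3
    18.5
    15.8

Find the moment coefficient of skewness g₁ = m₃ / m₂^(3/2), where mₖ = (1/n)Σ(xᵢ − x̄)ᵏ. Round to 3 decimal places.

1.704

x̄ = (16.7 + 11.1 + 7.5 + 47.4 + 12.3 + 18.5 + 15.8) / 7 = 18.4714
deviations (xᵢ − x̄): -1.7714, -7.3714, -10.9714, 28.9286, -6.1714, 0.0286, -2.6714
Σ(xᵢ − x̄)² = 1059.9343 ⇒ m₂ = 1059.9343/7 = 151.41918
Σ(xᵢ − x̄)³ = 22228.3537 ⇒ m₃ = 22228.3537/7 = 3175.47910
m₂^(3/2) = 151.41918^(1.5) = 1863.25095
g₁ = m₃ / m₂^(3/2) = 3175.47910 / 1863.25095 ≈ 1.704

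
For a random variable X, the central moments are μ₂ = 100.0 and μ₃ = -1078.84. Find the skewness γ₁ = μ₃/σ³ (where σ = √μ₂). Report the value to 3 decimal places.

-1.079

σ = √μ₂ = √100.0 = 10.00000
σ³ = μ₂^(3/2) = 1000.00000
γ₁ = μ₃/σ³ = -1078.84 / 1000.00000 ≈ -1.079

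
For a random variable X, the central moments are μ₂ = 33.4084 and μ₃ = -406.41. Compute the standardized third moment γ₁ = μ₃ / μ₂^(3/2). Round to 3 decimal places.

-2.105

σ = √μ₂ = √33.4084 = 5.78000
σ³ = μ₂^(3/2) = 193.10055
γ₁ = μ₃/σ³ = -406.41 / 193.10055 ≈ -2.105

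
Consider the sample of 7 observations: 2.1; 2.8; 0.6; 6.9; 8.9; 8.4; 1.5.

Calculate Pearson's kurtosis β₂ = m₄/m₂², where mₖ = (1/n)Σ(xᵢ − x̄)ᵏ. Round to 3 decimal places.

1.311

x̄ = 4.4571
Σ(xᵢ − x̄)² = 73.1771 ⇒ m₂ = 10.45388
Σ(xᵢ − x̄)⁴ = 1003.1438 ⇒ m₄ = 143.30625
m₂² = 109.28356
β₂ = m₄/m₂² = 143.30625 / 109.28356 ≈ 1.311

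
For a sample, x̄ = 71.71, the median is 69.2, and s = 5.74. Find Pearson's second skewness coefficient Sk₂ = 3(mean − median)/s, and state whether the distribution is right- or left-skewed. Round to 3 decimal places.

Sk₂ = 3(71.71 − 69.2) / 5.74 = 3 × 2.5100 / 5.74
    = 7.5300 / 5.74 ≈ 1.312
Sk₂ > 0 ⇒ mean > median ⇒ right-skewed (positive skew).

1.312, right-skewed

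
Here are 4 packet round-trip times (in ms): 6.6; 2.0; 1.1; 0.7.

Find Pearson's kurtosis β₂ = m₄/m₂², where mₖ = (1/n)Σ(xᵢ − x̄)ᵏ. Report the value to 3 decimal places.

x̄ = 2.6000
Σ(xᵢ − x̄)² = 22.2200 ⇒ m₂ = 5.55500
Σ(xᵢ − x̄)⁴ = 274.2242 ⇒ m₄ = 68.55605
m₂² = 30.85802
β₂ = m₄/m₂² = 68.55605 / 30.85802 ≈ 2.222

2.222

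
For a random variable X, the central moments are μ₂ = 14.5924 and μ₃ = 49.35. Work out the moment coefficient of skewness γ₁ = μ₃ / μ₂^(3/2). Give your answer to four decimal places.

σ = √μ₂ = √14.5924 = 3.82000
σ³ = μ₂^(3/2) = 55.74297
γ₁ = μ₃/σ³ = 49.35 / 55.74297 ≈ 0.8853

0.8853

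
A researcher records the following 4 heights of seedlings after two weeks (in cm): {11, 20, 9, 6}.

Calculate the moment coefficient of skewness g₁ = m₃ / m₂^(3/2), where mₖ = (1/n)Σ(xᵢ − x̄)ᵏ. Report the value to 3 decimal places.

x̄ = (11 + 20 + 9 + 6) / 4 = 11.5000
deviations (xᵢ − x̄): -0.5000, 8.5000, -2.5000, -5.5000
Σ(xᵢ − x̄)² = 109.0000 ⇒ m₂ = 109.0000/4 = 27.25000
Σ(xᵢ − x̄)³ = 432.0000 ⇒ m₃ = 432.0000/4 = 108.00000
m₂^(3/2) = 27.25000^(1.5) = 142.24918
g₁ = m₃ / m₂^(3/2) = 108.00000 / 142.24918 ≈ 0.759

0.759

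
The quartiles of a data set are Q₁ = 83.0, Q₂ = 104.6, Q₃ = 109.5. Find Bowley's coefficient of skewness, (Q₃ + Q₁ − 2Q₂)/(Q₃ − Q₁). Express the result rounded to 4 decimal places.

numerator: Q₃ + Q₁ − 2Q₂ = 109.5 + 83.0 − 2×104.6 = -16.7000
denominator: Q₃ − Q₁ = 109.5 − 83.0 = 26.5000
Bowley skewness = -16.7000 / 26.5000 ≈ -0.6302

-0.6302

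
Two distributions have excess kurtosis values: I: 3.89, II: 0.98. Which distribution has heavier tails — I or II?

I

Higher excess kurtosis ⇒ heavier tails relative to the normal distribution.
3.89 vs 0.98: the larger is 3.89, so I has heavier tails.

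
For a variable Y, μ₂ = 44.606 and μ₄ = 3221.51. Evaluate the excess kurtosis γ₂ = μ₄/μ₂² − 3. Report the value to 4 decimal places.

μ₂² = 44.606² = 1989.69524
μ₄/μ₂² = 3221.51 / 1989.69524 = 1.61910
γ₂ = 1.61910 − 3 ≈ -1.3809

-1.3809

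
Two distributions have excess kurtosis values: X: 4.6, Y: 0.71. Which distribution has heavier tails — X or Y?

X

Higher excess kurtosis ⇒ heavier tails relative to the normal distribution.
4.6 vs 0.71: the larger is 4.6, so X has heavier tails.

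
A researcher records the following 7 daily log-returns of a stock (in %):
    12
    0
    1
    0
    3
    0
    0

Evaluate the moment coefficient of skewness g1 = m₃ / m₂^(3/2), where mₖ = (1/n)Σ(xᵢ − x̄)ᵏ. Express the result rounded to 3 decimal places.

x̄ = (12 + 0 + 1 + 0 + 3 + 0 + 0) / 7 = 2.2857
deviations (xᵢ − x̄): 9.7143, -2.2857, -1.2857, -2.2857, 0.7143, -2.2857, -2.2857
Σ(xᵢ − x̄)² = 117.4286 ⇒ m₂ = 117.4286/7 = 16.77551
Σ(xᵢ − x̄)³ = 867.1837 ⇒ m₃ = 867.1837/7 = 123.88338
m₂^(3/2) = 16.77551^(1.5) = 68.70900
g1 = m₃ / m₂^(3/2) = 123.88338 / 68.70900 ≈ 1.803

1.803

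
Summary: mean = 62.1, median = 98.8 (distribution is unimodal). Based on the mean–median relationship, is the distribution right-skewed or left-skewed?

mean − median = 62.1 − 98.8 = -36.7
mean < median ⇒ the longer tail is on the left ⇒ left-skewed (negatively skewed).

left-skewed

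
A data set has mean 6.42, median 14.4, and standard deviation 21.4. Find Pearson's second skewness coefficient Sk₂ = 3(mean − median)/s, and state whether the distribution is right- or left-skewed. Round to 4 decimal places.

-1.1187, left-skewed

Sk₂ = 3(6.42 − 14.4) / 21.4 = 3 × -7.9800 / 21.4
    = -23.9400 / 21.4 ≈ -1.1187
Sk₂ < 0 ⇒ mean < median ⇒ left-skewed (negative skew).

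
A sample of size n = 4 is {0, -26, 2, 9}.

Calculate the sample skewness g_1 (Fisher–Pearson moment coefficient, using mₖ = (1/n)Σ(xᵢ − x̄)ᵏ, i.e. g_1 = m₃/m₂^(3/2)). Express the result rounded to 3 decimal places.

-0.930

x̄ = (0 - 26 + 2 + 9) / 4 = -3.7500
deviations (xᵢ − x̄): 3.7500, -22.2500, 5.7500, 12.7500
Σ(xᵢ − x̄)² = 704.7500 ⇒ m₂ = 704.7500/4 = 176.18750
Σ(xᵢ − x̄)³ = -8699.6250 ⇒ m₃ = -8699.6250/4 = -2174.90625
m₂^(3/2) = 176.18750^(1.5) = 2338.63605
g_1 = m₃ / m₂^(3/2) = -2174.90625 / 2338.63605 ≈ -0.930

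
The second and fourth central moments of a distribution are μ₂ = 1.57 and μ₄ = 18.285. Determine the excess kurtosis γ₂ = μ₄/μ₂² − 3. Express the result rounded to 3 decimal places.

μ₂² = 1.57² = 2.46490
μ₄/μ₂² = 18.285 / 2.46490 = 7.41815
γ₂ = 7.41815 − 3 ≈ 4.418

4.418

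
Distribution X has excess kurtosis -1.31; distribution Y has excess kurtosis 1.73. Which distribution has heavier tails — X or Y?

Higher excess kurtosis ⇒ heavier tails relative to the normal distribution.
-1.31 vs 1.73: the larger is 1.73, so Y has heavier tails. (Y is leptokurtic — heavier-than-normal tails; the other is platykurtic.)

Y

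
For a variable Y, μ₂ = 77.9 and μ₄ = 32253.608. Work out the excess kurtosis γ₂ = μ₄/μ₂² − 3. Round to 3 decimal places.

μ₂² = 77.9² = 6068.41000
μ₄/μ₂² = 32253.608 / 6068.41000 = 5.31500
γ₂ = 5.31500 − 3 ≈ 2.315

2.315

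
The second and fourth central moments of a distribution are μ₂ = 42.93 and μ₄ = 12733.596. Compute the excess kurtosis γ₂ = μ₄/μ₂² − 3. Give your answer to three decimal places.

3.909

μ₂² = 42.93² = 1842.98490
μ₄/μ₂² = 12733.596 / 1842.98490 = 6.90922
γ₂ = 6.90922 − 3 ≈ 3.909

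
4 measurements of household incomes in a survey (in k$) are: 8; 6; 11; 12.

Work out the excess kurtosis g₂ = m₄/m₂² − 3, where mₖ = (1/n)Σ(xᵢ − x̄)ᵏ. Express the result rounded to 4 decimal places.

x̄ = 9.2500
Σ(xᵢ − x̄)² = 22.7500 ⇒ m₂ = 5.68750
Σ(xᵢ − x̄)⁴ = 180.5781 ⇒ m₄ = 45.14453
m₂² = 32.34766
g₂ = m₄/m₂² − 3 = 1.39560 − 3 ≈ -1.6044

-1.6044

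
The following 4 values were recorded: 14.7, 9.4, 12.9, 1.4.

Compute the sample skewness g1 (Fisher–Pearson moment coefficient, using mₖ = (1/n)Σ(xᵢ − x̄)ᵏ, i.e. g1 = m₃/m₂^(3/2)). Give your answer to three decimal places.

-0.720

x̄ = (14.7 + 9.4 + 12.9 + 1.4) / 4 = 9.6000
deviations (xᵢ − x̄): 5.1000, -0.2000, 3.3000, -8.2000
Σ(xᵢ − x̄)² = 104.1800 ⇒ m₂ = 104.1800/4 = 26.04500
Σ(xᵢ − x̄)³ = -382.7880 ⇒ m₃ = -382.7880/4 = -95.69700
m₂^(3/2) = 26.04500^(1.5) = 132.91884
g1 = m₃ / m₂^(3/2) = -95.69700 / 132.91884 ≈ -0.720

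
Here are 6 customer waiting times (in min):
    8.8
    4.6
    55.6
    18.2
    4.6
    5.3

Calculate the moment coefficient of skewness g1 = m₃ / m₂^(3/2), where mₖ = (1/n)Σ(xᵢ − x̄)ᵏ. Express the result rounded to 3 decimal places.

x̄ = (8.8 + 4.6 + 55.6 + 18.2 + 4.6 + 5.3) / 6 = 16.1833
deviations (xᵢ − x̄): -7.3833, -11.5833, 39.4167, 2.0167, -11.5833, -10.8833
Σ(xᵢ − x̄)² = 1999.0483 ⇒ m₂ = 1999.0483/6 = 333.17472
Σ(xᵢ − x̄)³ = 56448.8914 ⇒ m₃ = 56448.8914/6 = 9408.14857
m₂^(3/2) = 333.17472^(1.5) = 6081.46297
g1 = m₃ / m₂^(3/2) = 9408.14857 / 6081.46297 ≈ 1.547

1.547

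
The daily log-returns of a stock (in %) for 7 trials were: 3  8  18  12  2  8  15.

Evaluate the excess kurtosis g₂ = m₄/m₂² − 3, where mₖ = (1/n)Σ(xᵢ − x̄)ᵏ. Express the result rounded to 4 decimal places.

x̄ = 9.4286
Σ(xᵢ − x̄)² = 211.7143 ⇒ m₂ = 30.24490
Σ(xᵢ − x̄)⁴ = 11166.4548 ⇒ m₄ = 1595.20783
m₂² = 914.75385
g₂ = m₄/m₂² − 3 = 1.74387 − 3 ≈ -1.2561

-1.2561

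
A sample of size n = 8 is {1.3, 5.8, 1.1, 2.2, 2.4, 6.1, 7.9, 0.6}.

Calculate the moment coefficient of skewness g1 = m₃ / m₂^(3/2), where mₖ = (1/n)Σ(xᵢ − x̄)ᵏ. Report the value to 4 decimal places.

0.5421

x̄ = (1.3 + 5.8 + 1.1 + 2.2 + 2.4 + 6.1 + 7.9 + 0.6) / 8 = 3.4250
deviations (xᵢ − x̄): -2.1250, 2.3750, -2.3250, -1.2250, -1.0250, 2.6750, 4.4750, -2.8250
Σ(xᵢ − x̄)² = 53.2750 ⇒ m₂ = 53.2750/8 = 6.65938
Σ(xᵢ − x̄)³ = 74.5283 ⇒ m₃ = 74.5283/8 = 9.31603
m₂^(3/2) = 6.65938^(1.5) = 17.18503
g1 = m₃ / m₂^(3/2) = 9.31603 / 17.18503 ≈ 0.5421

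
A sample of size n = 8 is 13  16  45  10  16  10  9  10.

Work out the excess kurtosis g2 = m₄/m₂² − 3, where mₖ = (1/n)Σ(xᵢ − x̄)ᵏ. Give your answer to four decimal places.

x̄ = 16.1250
Σ(xᵢ − x̄)² = 1006.8750 ⇒ m₂ = 125.85938
Σ(xᵢ − x̄)⁴ = 702059.9004 ⇒ m₄ = 87757.48755
m₂² = 15840.58228
g2 = m₄/m₂² − 3 = 5.54004 − 3 ≈ 2.5400

2.5400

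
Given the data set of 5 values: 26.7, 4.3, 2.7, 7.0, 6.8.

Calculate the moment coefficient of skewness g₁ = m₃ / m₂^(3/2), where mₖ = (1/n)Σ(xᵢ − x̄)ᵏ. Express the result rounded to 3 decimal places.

1.374

x̄ = (26.7 + 4.3 + 2.7 + 7.0 + 6.8) / 5 = 9.5000
deviations (xᵢ − x̄): 17.2000, -5.2000, -6.8000, -2.5000, -2.7000
Σ(xᵢ − x̄)² = 382.6600 ⇒ m₂ = 382.6600/5 = 76.53200
Σ(xᵢ − x̄)³ = 4598.1000 ⇒ m₃ = 4598.1000/5 = 919.62000
m₂^(3/2) = 76.53200^(1.5) = 669.52160
g₁ = m₃ / m₂^(3/2) = 919.62000 / 669.52160 ≈ 1.374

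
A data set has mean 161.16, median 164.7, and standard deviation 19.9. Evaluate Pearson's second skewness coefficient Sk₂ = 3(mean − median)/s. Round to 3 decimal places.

Sk₂ = 3(161.16 − 164.7) / 19.9 = 3 × -3.5400 / 19.9
    = -10.6200 / 19.9 ≈ -0.534

-0.534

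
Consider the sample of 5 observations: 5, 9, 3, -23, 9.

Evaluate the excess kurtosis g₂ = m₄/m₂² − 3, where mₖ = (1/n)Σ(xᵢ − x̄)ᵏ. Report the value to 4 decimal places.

0.0646

x̄ = 0.6000
Σ(xᵢ − x̄)² = 723.2000 ⇒ m₂ = 144.64000
Σ(xᵢ − x̄)⁴ = 320569.8560 ⇒ m₄ = 64113.97120
m₂² = 20920.72960
g₂ = m₄/m₂² − 3 = 3.06461 − 3 ≈ 0.0646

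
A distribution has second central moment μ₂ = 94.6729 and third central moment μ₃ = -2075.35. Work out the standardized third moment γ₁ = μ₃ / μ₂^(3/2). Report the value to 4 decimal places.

σ = √μ₂ = √94.6729 = 9.73000
σ³ = μ₂^(3/2) = 921.16732
γ₁ = μ₃/σ³ = -2075.35 / 921.16732 ≈ -2.2530

-2.2530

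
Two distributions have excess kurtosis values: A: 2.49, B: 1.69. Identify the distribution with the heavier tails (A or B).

A

Higher excess kurtosis ⇒ heavier tails relative to the normal distribution.
2.49 vs 1.69: the larger is 2.49, so A has heavier tails.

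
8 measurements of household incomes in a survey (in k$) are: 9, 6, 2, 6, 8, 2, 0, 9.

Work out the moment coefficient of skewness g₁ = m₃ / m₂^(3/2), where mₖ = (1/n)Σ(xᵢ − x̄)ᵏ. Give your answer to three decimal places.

-0.309

x̄ = (9 + 6 + 2 + 6 + 8 + 2 + 0 + 9) / 8 = 5.2500
deviations (xᵢ − x̄): 3.7500, 0.7500, -3.2500, 0.7500, 2.7500, -3.2500, -5.2500, 3.7500
Σ(xᵢ − x̄)² = 85.5000 ⇒ m₂ = 85.5000/8 = 10.68750
Σ(xᵢ − x̄)³ = -86.2500 ⇒ m₃ = -86.2500/8 = -10.78125
m₂^(3/2) = 10.68750^(1.5) = 34.93930
g₁ = m₃ / m₂^(3/2) = -10.78125 / 34.93930 ≈ -0.309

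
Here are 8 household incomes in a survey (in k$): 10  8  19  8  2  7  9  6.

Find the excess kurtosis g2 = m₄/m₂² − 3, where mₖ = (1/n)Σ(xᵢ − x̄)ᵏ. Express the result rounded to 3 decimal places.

x̄ = 8.6250
Σ(xᵢ − x̄)² = 163.8750 ⇒ m₂ = 20.48438
Σ(xᵢ − x̄)⁴ = 13571.2441 ⇒ m₄ = 1696.40552
m₂² = 419.60962
g2 = m₄/m₂² − 3 = 4.04282 − 3 ≈ 1.043

1.043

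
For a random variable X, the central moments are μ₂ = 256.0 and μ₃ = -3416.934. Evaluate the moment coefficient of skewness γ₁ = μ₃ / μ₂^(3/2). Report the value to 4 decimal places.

-0.8342

σ = √μ₂ = √256.0 = 16.00000
σ³ = μ₂^(3/2) = 4096.00000
γ₁ = μ₃/σ³ = -3416.934 / 4096.00000 ≈ -0.8342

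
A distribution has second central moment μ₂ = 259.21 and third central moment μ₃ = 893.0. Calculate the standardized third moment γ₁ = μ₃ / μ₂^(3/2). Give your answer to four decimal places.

σ = √μ₂ = √259.21 = 16.10000
σ³ = μ₂^(3/2) = 4173.28100
γ₁ = μ₃/σ³ = 893.0 / 4173.28100 ≈ 0.2140

0.2140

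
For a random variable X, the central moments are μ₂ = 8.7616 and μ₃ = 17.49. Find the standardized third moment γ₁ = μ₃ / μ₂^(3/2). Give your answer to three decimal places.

0.674

σ = √μ₂ = √8.7616 = 2.96000
σ³ = μ₂^(3/2) = 25.93434
γ₁ = μ₃/σ³ = 17.49 / 25.93434 ≈ 0.674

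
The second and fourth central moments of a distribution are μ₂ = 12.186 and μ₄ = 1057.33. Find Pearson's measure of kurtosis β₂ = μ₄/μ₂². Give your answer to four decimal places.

μ₂² = 12.186² = 148.49860
μ₄/μ₂² = 1057.33 / 148.49860 = 7.12013
β₂ ≈ 7.1201

7.1201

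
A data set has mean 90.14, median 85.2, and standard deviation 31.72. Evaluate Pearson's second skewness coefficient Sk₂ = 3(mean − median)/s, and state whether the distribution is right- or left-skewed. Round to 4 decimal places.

0.4672, right-skewed

Sk₂ = 3(90.14 − 85.2) / 31.72 = 3 × 4.9400 / 31.72
    = 14.8200 / 31.72 ≈ 0.4672
Sk₂ > 0 ⇒ mean > median ⇒ right-skewed (positive skew).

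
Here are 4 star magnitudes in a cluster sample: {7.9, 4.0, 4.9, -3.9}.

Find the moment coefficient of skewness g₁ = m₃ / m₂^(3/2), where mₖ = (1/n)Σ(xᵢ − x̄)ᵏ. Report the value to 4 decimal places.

-0.7674

x̄ = (7.9 + 4.0 + 4.9 - 3.9) / 4 = 3.2250
deviations (xᵢ − x̄): 4.6750, 0.7750, 1.6750, -7.1250
Σ(xᵢ − x̄)² = 76.0275 ⇒ m₂ = 76.0275/4 = 19.00688
Σ(xᵢ − x̄)³ = -254.3651 ⇒ m₃ = -254.3651/4 = -63.59128
m₂^(3/2) = 19.00688^(1.5) = 82.86404
g₁ = m₃ / m₂^(3/2) = -63.59128 / 82.86404 ≈ -0.7674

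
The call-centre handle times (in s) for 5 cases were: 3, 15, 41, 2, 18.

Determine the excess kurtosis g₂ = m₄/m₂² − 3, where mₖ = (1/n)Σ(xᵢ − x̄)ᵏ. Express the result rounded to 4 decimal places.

-0.6435

x̄ = 15.8000
Σ(xᵢ − x̄)² = 994.8000 ⇒ m₂ = 198.96000
Σ(xᵢ − x̄)⁴ = 466410.5760 ⇒ m₄ = 93282.11520
m₂² = 39585.08160
g₂ = m₄/m₂² − 3 = 2.35650 − 3 ≈ -0.6435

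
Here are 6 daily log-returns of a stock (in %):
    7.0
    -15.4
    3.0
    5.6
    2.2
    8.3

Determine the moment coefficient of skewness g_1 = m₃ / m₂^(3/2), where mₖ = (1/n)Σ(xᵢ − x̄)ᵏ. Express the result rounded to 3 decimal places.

x̄ = (7.0 - 15.4 + 3.0 + 5.6 + 2.2 + 8.3) / 6 = 1.7833
deviations (xᵢ − x̄): 5.2167, -17.1833, 1.2167, 3.8167, 0.4167, 6.5167
Σ(xᵢ − x̄)² = 381.1683 ⇒ m₂ = 381.1683/6 = 63.52806
Σ(xᵢ − x̄)³ = -4597.4926 ⇒ m₃ = -4597.4926/6 = -766.24876
m₂^(3/2) = 63.52806^(1.5) = 506.34712
g_1 = m₃ / m₂^(3/2) = -766.24876 / 506.34712 ≈ -1.513

-1.513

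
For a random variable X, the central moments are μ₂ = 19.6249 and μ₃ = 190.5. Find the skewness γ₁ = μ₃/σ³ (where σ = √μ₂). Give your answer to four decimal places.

σ = √μ₂ = √19.6249 = 4.43000
σ³ = μ₂^(3/2) = 86.93831
γ₁ = μ₃/σ³ = 190.5 / 86.93831 ≈ 2.1912

2.1912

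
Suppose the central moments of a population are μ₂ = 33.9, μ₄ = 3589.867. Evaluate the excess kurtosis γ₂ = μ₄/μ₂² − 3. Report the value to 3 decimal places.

0.124

μ₂² = 33.9² = 1149.21000
μ₄/μ₂² = 3589.867 / 1149.21000 = 3.12377
γ₂ = 3.12377 − 3 ≈ 0.124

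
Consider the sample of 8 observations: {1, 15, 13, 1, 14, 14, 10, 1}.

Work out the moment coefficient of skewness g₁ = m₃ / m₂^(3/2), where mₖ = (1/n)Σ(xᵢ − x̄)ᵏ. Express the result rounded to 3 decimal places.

x̄ = (1 + 15 + 13 + 1 + 14 + 14 + 10 + 1) / 8 = 8.6250
deviations (xᵢ − x̄): -7.6250, 6.3750, 4.3750, -7.6250, 5.3750, 5.3750, 1.3750, -7.6250
Σ(xᵢ − x̄)² = 293.8750 ⇒ m₂ = 293.8750/8 = 36.73438
Σ(xᵢ − x̄)³ = -673.9688 ⇒ m₃ = -673.9688/8 = -84.24609
m₂^(3/2) = 36.73438^(1.5) = 222.64297
g₁ = m₃ / m₂^(3/2) = -84.24609 / 222.64297 ≈ -0.378

-0.378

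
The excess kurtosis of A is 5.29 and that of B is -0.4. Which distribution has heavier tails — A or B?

A

Higher excess kurtosis ⇒ heavier tails relative to the normal distribution.
5.29 vs -0.4: the larger is 5.29, so A has heavier tails. (A is leptokurtic — heavier-than-normal tails; the other is platykurtic.)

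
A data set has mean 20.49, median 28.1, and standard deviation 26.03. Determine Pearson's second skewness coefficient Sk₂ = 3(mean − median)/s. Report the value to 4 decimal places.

-0.8771

Sk₂ = 3(20.49 − 28.1) / 26.03 = 3 × -7.6100 / 26.03
    = -22.8300 / 26.03 ≈ -0.8771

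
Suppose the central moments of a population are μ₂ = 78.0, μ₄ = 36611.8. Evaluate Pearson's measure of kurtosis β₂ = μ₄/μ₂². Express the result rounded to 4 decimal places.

6.0177

μ₂² = 78.0² = 6084.00000
μ₄/μ₂² = 36611.8 / 6084.00000 = 6.01772
β₂ ≈ 6.0177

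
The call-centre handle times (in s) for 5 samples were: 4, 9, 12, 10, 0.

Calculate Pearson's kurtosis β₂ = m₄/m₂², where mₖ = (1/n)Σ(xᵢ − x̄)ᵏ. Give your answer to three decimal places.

x̄ = 7.0000
Σ(xᵢ − x̄)² = 96.0000 ⇒ m₂ = 19.20000
Σ(xᵢ − x̄)⁴ = 3204.0000 ⇒ m₄ = 640.80000
m₂² = 368.64000
β₂ = m₄/m₂² = 640.80000 / 368.64000 ≈ 1.738

1.738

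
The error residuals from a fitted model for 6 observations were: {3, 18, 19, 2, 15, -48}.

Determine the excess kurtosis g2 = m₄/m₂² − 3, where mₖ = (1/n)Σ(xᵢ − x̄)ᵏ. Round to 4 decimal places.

0.6052

x̄ = 1.5000
Σ(xᵢ − x̄)² = 3213.5000 ⇒ m₂ = 535.58333
Σ(xᵢ − x̄)⁴ = 6204854.3750 ⇒ m₄ = 1034142.39583
m₂² = 286849.50694
g2 = m₄/m₂² − 3 = 3.60517 − 3 ≈ 0.6052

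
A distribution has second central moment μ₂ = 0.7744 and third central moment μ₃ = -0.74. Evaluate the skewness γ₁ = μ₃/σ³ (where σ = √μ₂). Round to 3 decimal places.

-1.086

σ = √μ₂ = √0.7744 = 0.88000
σ³ = μ₂^(3/2) = 0.68147
γ₁ = μ₃/σ³ = -0.74 / 0.68147 ≈ -1.086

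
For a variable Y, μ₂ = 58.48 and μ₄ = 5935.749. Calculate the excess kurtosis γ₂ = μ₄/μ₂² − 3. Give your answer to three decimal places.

μ₂² = 58.48² = 3419.91040
μ₄/μ₂² = 5935.749 / 3419.91040 = 1.73564
γ₂ = 1.73564 − 3 ≈ -1.264

-1.264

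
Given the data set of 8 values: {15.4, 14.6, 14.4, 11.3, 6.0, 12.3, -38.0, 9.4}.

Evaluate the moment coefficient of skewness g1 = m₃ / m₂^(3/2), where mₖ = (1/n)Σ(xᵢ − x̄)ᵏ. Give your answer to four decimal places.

x̄ = (15.4 + 14.6 + 14.4 + 11.3 + 6.0 + 12.3 - 38.0 + 9.4) / 8 = 5.6750
deviations (xᵢ − x̄): 9.7250, 8.9250, 8.7250, 5.6250, 0.3250, 6.6250, -43.6750, 3.7250
Σ(xᵢ − x̄)² = 2247.3750 ⇒ m₂ = 2247.3750/8 = 280.92187
Σ(xᵢ − x̄)³ = -80494.9627 ⇒ m₃ = -80494.9627/8 = -10061.87034
m₂^(3/2) = 280.92187^(1.5) = 4708.45406
g1 = m₃ / m₂^(3/2) = -10061.87034 / 4708.45406 ≈ -2.1370

-2.1370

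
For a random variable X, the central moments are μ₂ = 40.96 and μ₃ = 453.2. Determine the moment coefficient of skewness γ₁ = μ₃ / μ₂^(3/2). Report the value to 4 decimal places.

σ = √μ₂ = √40.96 = 6.40000
σ³ = μ₂^(3/2) = 262.14400
γ₁ = μ₃/σ³ = 453.2 / 262.14400 ≈ 1.7288

1.7288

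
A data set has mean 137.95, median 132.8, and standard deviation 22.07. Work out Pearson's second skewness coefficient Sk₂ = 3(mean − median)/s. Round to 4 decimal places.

Sk₂ = 3(137.95 − 132.8) / 22.07 = 3 × 5.1500 / 22.07
    = 15.4500 / 22.07 ≈ 0.7000

0.7000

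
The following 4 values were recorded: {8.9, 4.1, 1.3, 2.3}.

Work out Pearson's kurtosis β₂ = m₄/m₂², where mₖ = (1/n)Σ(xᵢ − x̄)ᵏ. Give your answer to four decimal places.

2.0172

x̄ = 4.1500
Σ(xᵢ − x̄)² = 34.1100 ⇒ m₂ = 8.52750
Σ(xᵢ − x̄)⁴ = 586.7549 ⇒ m₄ = 146.68873
m₂² = 72.71826
β₂ = m₄/m₂² = 146.68873 / 72.71826 ≈ 2.0172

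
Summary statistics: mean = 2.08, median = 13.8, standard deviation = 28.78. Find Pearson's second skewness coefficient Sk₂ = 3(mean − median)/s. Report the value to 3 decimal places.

-1.222

Sk₂ = 3(2.08 − 13.8) / 28.78 = 3 × -11.7200 / 28.78
    = -35.1600 / 28.78 ≈ -1.222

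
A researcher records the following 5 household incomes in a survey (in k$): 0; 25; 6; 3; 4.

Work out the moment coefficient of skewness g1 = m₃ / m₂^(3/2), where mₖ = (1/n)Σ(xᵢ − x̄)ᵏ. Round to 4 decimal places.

x̄ = (0 + 25 + 6 + 3 + 4) / 5 = 7.6000
deviations (xᵢ − x̄): -7.6000, 17.4000, -1.6000, -4.6000, -3.6000
Σ(xᵢ − x̄)² = 397.2000 ⇒ m₂ = 397.2000/5 = 79.44000
Σ(xᵢ − x̄)³ = 4680.9600 ⇒ m₃ = 4680.9600/5 = 936.19200
m₂^(3/2) = 79.44000^(1.5) = 708.04173
g1 = m₃ / m₂^(3/2) = 936.19200 / 708.04173 ≈ 1.3222

1.3222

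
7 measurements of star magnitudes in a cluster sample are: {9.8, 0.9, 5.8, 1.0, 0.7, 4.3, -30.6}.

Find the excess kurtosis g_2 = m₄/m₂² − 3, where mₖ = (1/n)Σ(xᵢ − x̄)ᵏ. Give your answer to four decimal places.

1.6379

x̄ = -1.1571
Σ(xᵢ − x̄)² = 1077.4571 ⇒ m₂ = 153.92245
Σ(xᵢ − x̄)⁴ = 769179.3447 ⇒ m₄ = 109882.76353
m₂² = 23692.12030
g_2 = m₄/m₂² − 3 = 4.63795 − 3 ≈ 1.6379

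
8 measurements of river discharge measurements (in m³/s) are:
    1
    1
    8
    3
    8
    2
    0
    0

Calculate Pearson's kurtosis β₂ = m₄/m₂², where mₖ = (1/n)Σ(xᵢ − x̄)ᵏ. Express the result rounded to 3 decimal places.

2.087

x̄ = 2.8750
Σ(xᵢ − x̄)² = 76.8750 ⇒ m₂ = 9.60938
Σ(xᵢ − x̄)⁴ = 1541.7129 ⇒ m₄ = 192.71411
m₂² = 92.34009
β₂ = m₄/m₂² = 192.71411 / 92.34009 ≈ 2.087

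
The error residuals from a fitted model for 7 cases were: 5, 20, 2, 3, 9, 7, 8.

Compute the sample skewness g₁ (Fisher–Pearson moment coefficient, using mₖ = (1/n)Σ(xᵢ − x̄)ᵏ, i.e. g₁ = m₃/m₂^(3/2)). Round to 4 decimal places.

1.2926

x̄ = (5 + 20 + 2 + 3 + 9 + 7 + 8) / 7 = 7.7143
deviations (xᵢ − x̄): -2.7143, 12.2857, -5.7143, -4.7143, 1.2857, -0.7143, 0.2857
Σ(xᵢ − x̄)² = 215.4286 ⇒ m₂ = 215.4286/7 = 30.77551
Σ(xᵢ − x̄)³ = 1544.8163 ⇒ m₃ = 1544.8163/7 = 220.68805
m₂^(3/2) = 30.77551^(1.5) = 170.72923
g₁ = m₃ / m₂^(3/2) = 220.68805 / 170.72923 ≈ 1.2926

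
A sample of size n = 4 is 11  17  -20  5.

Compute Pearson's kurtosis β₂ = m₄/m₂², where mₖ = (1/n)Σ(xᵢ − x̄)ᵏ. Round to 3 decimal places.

x̄ = 3.2500
Σ(xᵢ − x̄)² = 792.7500 ⇒ m₂ = 198.18750
Σ(xᵢ − x̄)⁴ = 331569.3281 ⇒ m₄ = 82892.33203
m₂² = 39278.28516
β₂ = m₄/m₂² = 82892.33203 / 39278.28516 ≈ 2.110

2.110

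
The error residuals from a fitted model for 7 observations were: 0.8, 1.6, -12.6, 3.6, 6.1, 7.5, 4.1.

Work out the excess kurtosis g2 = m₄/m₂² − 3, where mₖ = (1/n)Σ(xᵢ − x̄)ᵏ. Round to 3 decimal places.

1.125

x̄ = 1.5857
Σ(xᵢ − x̄)² = 267.5886 ⇒ m₂ = 38.22694
Σ(xᵢ − x̄)⁴ = 42190.9353 ⇒ m₄ = 6027.27648
m₂² = 1461.29885
g2 = m₄/m₂² − 3 = 4.12460 − 3 ≈ 1.125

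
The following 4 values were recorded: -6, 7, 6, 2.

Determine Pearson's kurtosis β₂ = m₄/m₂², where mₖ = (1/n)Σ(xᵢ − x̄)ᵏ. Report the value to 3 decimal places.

1.946

x̄ = 2.2500
Σ(xᵢ − x̄)² = 104.7500 ⇒ m₂ = 26.18750
Σ(xᵢ − x̄)⁴ = 5339.3281 ⇒ m₄ = 1334.83203
m₂² = 685.78516
β₂ = m₄/m₂² = 1334.83203 / 685.78516 ≈ 1.946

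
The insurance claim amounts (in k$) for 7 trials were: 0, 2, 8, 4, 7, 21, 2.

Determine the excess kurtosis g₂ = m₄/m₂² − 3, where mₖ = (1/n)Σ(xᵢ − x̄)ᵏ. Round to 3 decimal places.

0.787

x̄ = 6.2857
Σ(xᵢ − x̄)² = 301.4286 ⇒ m₂ = 43.06122
Σ(xᵢ − x̄)⁴ = 49148.6356 ⇒ m₄ = 7021.23365
m₂² = 1854.26905
g₂ = m₄/m₂² − 3 = 3.78652 − 3 ≈ 0.787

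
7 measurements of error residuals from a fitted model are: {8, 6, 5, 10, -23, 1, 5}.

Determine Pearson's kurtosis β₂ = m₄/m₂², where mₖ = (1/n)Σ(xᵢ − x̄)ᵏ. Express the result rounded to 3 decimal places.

x̄ = 1.7143
Σ(xᵢ − x̄)² = 759.4286 ⇒ m₂ = 108.48980
Σ(xᵢ − x̄)⁴ = 379916.6764 ⇒ m₄ = 54273.81091
m₂² = 11770.03582
β₂ = m₄/m₂² = 54273.81091 / 11770.03582 ≈ 4.611

4.611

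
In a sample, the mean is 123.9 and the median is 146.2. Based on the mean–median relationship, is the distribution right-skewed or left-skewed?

left-skewed

mean − median = 123.9 − 146.2 = -22.3
mean < median ⇒ the longer tail is on the left ⇒ left-skewed (negatively skewed).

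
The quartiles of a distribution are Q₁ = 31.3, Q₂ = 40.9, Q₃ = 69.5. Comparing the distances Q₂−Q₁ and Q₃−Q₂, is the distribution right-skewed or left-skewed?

right-skewed

Q₂ − Q₁ = 9.6;  Q₃ − Q₂ = 28.6
Q₃ − Q₂ > Q₂ − Q₁ ⇒ the upper half is more spread out ⇒ right-skewed.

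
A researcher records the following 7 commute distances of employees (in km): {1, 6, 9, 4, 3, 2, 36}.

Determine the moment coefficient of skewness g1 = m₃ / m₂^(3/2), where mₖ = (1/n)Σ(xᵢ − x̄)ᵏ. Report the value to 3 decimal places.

1.850

x̄ = (1 + 6 + 9 + 4 + 3 + 2 + 36) / 7 = 8.7143
deviations (xᵢ − x̄): -7.7143, -2.7143, 0.2857, -4.7143, -5.7143, -6.7143, 27.2857
Σ(xᵢ − x̄)² = 911.4286 ⇒ m₂ = 911.4286/7 = 130.20408
Σ(xᵢ − x̄)³ = 19241.3878 ⇒ m₃ = 19241.3878/7 = 2748.76968
m₂^(3/2) = 130.20408^(1.5) = 1485.71976
g1 = m₃ / m₂^(3/2) = 2748.76968 / 1485.71976 ≈ 1.850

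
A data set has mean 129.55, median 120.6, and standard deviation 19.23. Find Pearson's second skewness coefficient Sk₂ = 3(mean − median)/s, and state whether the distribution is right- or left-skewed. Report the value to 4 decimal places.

1.3963, right-skewed

Sk₂ = 3(129.55 − 120.6) / 19.23 = 3 × 8.9500 / 19.23
    = 26.8500 / 19.23 ≈ 1.3963
Sk₂ > 0 ⇒ mean > median ⇒ right-skewed (positive skew).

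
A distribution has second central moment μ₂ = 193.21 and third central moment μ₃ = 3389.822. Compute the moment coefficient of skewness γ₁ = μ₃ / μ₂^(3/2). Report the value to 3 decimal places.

σ = √μ₂ = √193.21 = 13.90000
σ³ = μ₂^(3/2) = 2685.61900
γ₁ = μ₃/σ³ = 3389.822 / 2685.61900 ≈ 1.262

1.262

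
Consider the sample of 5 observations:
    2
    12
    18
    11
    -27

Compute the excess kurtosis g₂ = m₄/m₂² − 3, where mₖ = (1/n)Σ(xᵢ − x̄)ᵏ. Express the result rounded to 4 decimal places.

x̄ = 3.2000
Σ(xᵢ − x̄)² = 1270.8000 ⇒ m₂ = 254.16000
Σ(xᵢ − x̄)⁴ = 889496.0160 ⇒ m₄ = 177899.20320
m₂² = 64597.30560
g₂ = m₄/m₂² − 3 = 2.75397 − 3 ≈ -0.2460

-0.2460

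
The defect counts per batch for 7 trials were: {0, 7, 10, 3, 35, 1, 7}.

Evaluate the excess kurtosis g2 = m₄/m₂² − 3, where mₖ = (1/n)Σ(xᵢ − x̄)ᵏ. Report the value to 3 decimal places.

x̄ = 9.0000
Σ(xᵢ − x̄)² = 866.0000 ⇒ m₂ = 123.71429
Σ(xᵢ − x̄)⁴ = 468962.0000 ⇒ m₄ = 66994.57143
m₂² = 15305.22449
g2 = m₄/m₂² − 3 = 4.37724 − 3 ≈ 1.377

1.377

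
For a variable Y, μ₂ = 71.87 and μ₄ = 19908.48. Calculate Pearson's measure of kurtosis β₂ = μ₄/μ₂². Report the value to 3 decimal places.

μ₂² = 71.87² = 5165.29690
μ₄/μ₂² = 19908.48 / 5165.29690 = 3.85428
β₂ ≈ 3.854

3.854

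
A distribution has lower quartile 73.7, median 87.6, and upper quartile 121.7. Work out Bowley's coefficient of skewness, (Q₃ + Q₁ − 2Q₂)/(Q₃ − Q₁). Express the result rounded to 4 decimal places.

numerator: Q₃ + Q₁ − 2Q₂ = 121.7 + 73.7 − 2×87.6 = 20.2000
denominator: Q₃ − Q₁ = 121.7 − 73.7 = 48.0000
Bowley skewness = 20.2000 / 48.0000 ≈ 0.4208

0.4208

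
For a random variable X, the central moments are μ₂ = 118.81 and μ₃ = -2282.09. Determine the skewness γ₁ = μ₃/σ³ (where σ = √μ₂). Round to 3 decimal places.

σ = √μ₂ = √118.81 = 10.90000
σ³ = μ₂^(3/2) = 1295.02900
γ₁ = μ₃/σ³ = -2282.09 / 1295.02900 ≈ -1.762

-1.762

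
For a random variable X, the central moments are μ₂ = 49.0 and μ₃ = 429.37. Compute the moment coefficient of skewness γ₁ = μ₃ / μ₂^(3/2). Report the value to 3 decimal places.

1.252

σ = √μ₂ = √49.0 = 7.00000
σ³ = μ₂^(3/2) = 343.00000
γ₁ = μ₃/σ³ = 429.37 / 343.00000 ≈ 1.252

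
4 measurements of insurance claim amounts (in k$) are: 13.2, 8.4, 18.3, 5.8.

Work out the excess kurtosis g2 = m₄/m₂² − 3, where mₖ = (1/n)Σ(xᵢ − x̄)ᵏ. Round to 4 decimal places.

-1.3994

x̄ = 11.4250
Σ(xᵢ − x̄)² = 91.2075 ⇒ m₂ = 22.80188
Σ(xᵢ − x̄)⁴ = 3328.8288 ⇒ m₄ = 832.20721
m₂² = 519.92550
g2 = m₄/m₂² − 3 = 1.60063 − 3 ≈ -1.3994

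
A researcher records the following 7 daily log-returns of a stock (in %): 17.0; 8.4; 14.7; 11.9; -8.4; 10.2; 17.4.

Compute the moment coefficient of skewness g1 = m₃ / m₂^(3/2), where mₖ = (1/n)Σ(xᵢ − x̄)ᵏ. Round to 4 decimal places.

x̄ = (17.0 + 8.4 + 14.7 + 11.9 - 8.4 + 10.2 + 17.4) / 7 = 10.1714
deviations (xᵢ − x̄): 6.8286, -1.7714, 4.5286, 1.7286, -18.5714, 0.0286, 7.2286
Σ(xᵢ − x̄)² = 470.4143 ⇒ m₂ = 470.4143/7 = 67.20204
Σ(xᵢ − x̄)³ = -5616.6486 ⇒ m₃ = -5616.6486/7 = -802.37837
m₂^(3/2) = 67.20204^(1.5) = 550.90117
g1 = m₃ / m₂^(3/2) = -802.37837 / 550.90117 ≈ -1.4565

-1.4565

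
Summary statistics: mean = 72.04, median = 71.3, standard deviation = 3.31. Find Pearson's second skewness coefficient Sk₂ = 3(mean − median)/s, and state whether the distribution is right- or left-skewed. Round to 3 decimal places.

Sk₂ = 3(72.04 − 71.3) / 3.31 = 3 × 0.7400 / 3.31
    = 2.2200 / 3.31 ≈ 0.671
Sk₂ > 0 ⇒ mean > median ⇒ right-skewed (positive skew).

0.671, right-skewed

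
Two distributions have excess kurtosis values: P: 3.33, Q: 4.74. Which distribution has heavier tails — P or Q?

Higher excess kurtosis ⇒ heavier tails relative to the normal distribution.
3.33 vs 4.74: the larger is 4.74, so Q has heavier tails.

Q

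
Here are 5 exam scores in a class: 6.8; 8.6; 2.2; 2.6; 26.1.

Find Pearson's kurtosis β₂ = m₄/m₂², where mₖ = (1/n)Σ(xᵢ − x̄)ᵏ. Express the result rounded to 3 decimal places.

2.875

x̄ = 9.2600
Σ(xᵢ − x̄)² = 384.2720 ⇒ m₂ = 76.85440
Σ(xᵢ − x̄)⁴ = 84909.4078 ⇒ m₄ = 16981.88157
m₂² = 5906.59880
β₂ = m₄/m₂² = 16981.88157 / 5906.59880 ≈ 2.875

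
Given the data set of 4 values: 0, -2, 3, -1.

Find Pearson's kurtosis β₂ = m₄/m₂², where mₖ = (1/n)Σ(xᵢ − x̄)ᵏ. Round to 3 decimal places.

x̄ = 0.0000
Σ(xᵢ − x̄)² = 14.0000 ⇒ m₂ = 3.50000
Σ(xᵢ − x̄)⁴ = 98.0000 ⇒ m₄ = 24.50000
m₂² = 12.25000
β₂ = m₄/m₂² = 24.50000 / 12.25000 ≈ 2.000

2.000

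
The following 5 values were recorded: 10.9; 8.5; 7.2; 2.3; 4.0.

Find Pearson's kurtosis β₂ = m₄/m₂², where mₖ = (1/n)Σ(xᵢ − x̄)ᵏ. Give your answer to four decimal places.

1.6298

x̄ = 6.5800
Σ(xᵢ − x̄)² = 47.7080 ⇒ m₂ = 9.54160
Σ(xᵢ − x̄)⁴ = 741.8939 ⇒ m₄ = 148.37878
m₂² = 91.04213
β₂ = m₄/m₂² = 148.37878 / 91.04213 ≈ 1.6298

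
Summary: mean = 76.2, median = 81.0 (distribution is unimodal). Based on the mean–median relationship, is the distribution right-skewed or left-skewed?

mean − median = 76.2 − 81.0 = -4.8
mean < median ⇒ the longer tail is on the left ⇒ left-skewed (negatively skewed).

left-skewed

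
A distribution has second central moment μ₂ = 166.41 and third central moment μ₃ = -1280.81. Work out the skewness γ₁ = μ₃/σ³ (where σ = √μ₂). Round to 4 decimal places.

σ = √μ₂ = √166.41 = 12.90000
σ³ = μ₂^(3/2) = 2146.68900
γ₁ = μ₃/σ³ = -1280.81 / 2146.68900 ≈ -0.5966

-0.5966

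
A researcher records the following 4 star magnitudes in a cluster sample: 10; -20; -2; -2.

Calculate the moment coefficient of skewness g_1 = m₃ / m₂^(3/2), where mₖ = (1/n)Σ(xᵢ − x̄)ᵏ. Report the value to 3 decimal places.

x̄ = (10 - 20 - 2 - 2) / 4 = -3.5000
deviations (xᵢ − x̄): 13.5000, -16.5000, 1.5000, 1.5000
Σ(xᵢ − x̄)² = 459.0000 ⇒ m₂ = 459.0000/4 = 114.75000
Σ(xᵢ − x̄)³ = -2025.0000 ⇒ m₃ = -2025.0000/4 = -506.25000
m₂^(3/2) = 114.75000^(1.5) = 1229.21837
g_1 = m₃ / m₂^(3/2) = -506.25000 / 1229.21837 ≈ -0.412

-0.412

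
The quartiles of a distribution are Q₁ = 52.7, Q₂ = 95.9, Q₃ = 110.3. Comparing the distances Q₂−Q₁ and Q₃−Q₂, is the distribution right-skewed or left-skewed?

left-skewed

Q₂ − Q₁ = 43.2;  Q₃ − Q₂ = 14.4
Q₂ − Q₁ > Q₃ − Q₂ ⇒ the lower half is more spread out ⇒ left-skewed.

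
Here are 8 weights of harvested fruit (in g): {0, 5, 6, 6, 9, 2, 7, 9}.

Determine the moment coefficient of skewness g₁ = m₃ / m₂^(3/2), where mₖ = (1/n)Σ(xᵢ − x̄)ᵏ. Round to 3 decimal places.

x̄ = (0 + 5 + 6 + 6 + 9 + 2 + 7 + 9) / 8 = 5.5000
deviations (xᵢ − x̄): -5.5000, -0.5000, 0.5000, 0.5000, 3.5000, -3.5000, 1.5000, 3.5000
Σ(xᵢ − x̄)² = 70.0000 ⇒ m₂ = 70.0000/8 = 8.75000
Σ(xᵢ − x̄)³ = -120.0000 ⇒ m₃ = -120.0000/8 = -15.00000
m₂^(3/2) = 8.75000^(1.5) = 25.88285
g₁ = m₃ / m₂^(3/2) = -15.00000 / 25.88285 ≈ -0.580

-0.580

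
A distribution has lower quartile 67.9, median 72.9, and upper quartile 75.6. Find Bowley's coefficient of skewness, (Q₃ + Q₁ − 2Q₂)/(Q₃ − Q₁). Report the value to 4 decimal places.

numerator: Q₃ + Q₁ − 2Q₂ = 75.6 + 67.9 − 2×72.9 = -2.3000
denominator: Q₃ − Q₁ = 75.6 − 67.9 = 7.7000
Bowley skewness = -2.3000 / 7.7000 ≈ -0.2987

-0.2987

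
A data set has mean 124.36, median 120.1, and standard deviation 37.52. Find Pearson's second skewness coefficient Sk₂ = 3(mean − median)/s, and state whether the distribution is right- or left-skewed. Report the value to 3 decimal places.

0.341, right-skewed

Sk₂ = 3(124.36 − 120.1) / 37.52 = 3 × 4.2600 / 37.52
    = 12.7800 / 37.52 ≈ 0.341
Sk₂ > 0 ⇒ mean > median ⇒ right-skewed (positive skew).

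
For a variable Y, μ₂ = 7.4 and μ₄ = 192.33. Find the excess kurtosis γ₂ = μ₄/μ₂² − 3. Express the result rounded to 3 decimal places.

μ₂² = 7.4² = 54.76000
μ₄/μ₂² = 192.33 / 54.76000 = 3.51224
γ₂ = 3.51224 − 3 ≈ 0.512

0.512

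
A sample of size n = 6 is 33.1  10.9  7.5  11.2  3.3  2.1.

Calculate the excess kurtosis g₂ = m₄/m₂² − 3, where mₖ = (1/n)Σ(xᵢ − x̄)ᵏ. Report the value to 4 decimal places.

0.4666

x̄ = 11.3500
Σ(xᵢ − x̄)² = 638.4750 ⇒ m₂ = 106.41250
Σ(xᵢ − x̄)⁴ = 235528.1823 ⇒ m₄ = 39254.69706
m₂² = 11323.62016
g₂ = m₄/m₂² − 3 = 3.46662 − 3 ≈ 0.4666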